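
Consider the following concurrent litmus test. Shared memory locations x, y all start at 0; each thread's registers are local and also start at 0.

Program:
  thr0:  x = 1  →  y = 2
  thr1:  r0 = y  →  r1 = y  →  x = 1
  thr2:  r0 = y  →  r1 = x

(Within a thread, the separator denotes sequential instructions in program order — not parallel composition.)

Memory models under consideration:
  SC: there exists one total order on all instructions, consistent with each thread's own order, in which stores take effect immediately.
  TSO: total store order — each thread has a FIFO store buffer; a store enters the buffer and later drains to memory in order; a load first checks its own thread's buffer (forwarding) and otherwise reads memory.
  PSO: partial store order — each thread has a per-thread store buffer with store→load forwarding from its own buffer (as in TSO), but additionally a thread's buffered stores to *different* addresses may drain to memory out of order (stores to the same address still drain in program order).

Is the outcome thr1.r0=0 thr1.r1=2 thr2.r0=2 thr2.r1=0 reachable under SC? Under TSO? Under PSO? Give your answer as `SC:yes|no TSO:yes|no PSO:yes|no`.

outcome vector order: (thr1.r0,thr1.r1,thr2.r0,thr2.r1)
under SC → (0,0,0,0), (0,0,0,1), (0,0,2,1), (0,2,0,0), (0,2,0,1), (0,2,2,1), (2,2,0,0), (2,2,0,1), (2,2,2,1)
under TSO → (0,0,0,0), (0,0,0,1), (0,0,2,1), (0,2,0,0), (0,2,0,1), (0,2,2,1), (2,2,0,0), (2,2,0,1), (2,2,2,1)
under PSO → (0,0,0,0), (0,0,0,1), (0,0,2,0), (0,0,2,1), (0,2,0,0), (0,2,0,1), (0,2,2,0), (0,2,2,1), (2,2,0,0), (2,2,0,1), (2,2,2,0), (2,2,2,1)
target (0,2,2,0) ∈ {PSO}

SC:no TSO:no PSO:yes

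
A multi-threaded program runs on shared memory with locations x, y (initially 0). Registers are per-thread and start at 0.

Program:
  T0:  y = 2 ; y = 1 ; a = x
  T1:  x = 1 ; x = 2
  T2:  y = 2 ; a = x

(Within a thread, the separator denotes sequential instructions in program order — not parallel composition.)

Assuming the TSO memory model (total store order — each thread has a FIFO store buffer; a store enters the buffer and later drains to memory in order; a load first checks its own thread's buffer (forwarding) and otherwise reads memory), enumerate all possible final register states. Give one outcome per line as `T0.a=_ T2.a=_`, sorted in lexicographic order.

T0.a=0 T2.a=0
T0.a=0 T2.a=1
T0.a=0 T2.a=2
T0.a=1 T2.a=0
T0.a=1 T2.a=1
T0.a=1 T2.a=2
T0.a=2 T2.a=0
T0.a=2 T2.a=1
T0.a=2 T2.a=2

outcome vector order: (T0.a,T2.a)
|TSO outcomes| = 9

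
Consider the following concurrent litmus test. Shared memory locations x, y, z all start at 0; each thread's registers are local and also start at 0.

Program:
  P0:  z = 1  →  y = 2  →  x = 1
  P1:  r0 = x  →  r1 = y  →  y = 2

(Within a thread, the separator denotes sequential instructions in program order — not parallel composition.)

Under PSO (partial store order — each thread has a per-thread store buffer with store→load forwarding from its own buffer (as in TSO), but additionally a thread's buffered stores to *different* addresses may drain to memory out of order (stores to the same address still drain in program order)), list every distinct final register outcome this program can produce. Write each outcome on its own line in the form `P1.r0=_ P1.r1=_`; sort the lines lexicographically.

outcome vector order: (P1.r0,P1.r1)
|PSO outcomes| = 4

P1.r0=0 P1.r1=0
P1.r0=0 P1.r1=2
P1.r0=1 P1.r1=0
P1.r0=1 P1.r1=2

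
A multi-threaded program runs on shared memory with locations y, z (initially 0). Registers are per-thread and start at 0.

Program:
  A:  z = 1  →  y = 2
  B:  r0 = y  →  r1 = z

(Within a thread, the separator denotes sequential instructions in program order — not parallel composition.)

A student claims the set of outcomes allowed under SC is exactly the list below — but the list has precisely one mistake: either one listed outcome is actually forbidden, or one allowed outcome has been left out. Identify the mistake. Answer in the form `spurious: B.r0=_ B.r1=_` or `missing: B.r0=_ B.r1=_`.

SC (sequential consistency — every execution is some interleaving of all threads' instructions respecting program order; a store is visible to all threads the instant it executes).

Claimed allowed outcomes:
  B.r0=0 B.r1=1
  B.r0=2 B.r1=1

missing: B.r0=0 B.r1=0

outcome vector order: (B.r0,B.r1)
under SC → 00; 01; 21
SC∖claimed = {00}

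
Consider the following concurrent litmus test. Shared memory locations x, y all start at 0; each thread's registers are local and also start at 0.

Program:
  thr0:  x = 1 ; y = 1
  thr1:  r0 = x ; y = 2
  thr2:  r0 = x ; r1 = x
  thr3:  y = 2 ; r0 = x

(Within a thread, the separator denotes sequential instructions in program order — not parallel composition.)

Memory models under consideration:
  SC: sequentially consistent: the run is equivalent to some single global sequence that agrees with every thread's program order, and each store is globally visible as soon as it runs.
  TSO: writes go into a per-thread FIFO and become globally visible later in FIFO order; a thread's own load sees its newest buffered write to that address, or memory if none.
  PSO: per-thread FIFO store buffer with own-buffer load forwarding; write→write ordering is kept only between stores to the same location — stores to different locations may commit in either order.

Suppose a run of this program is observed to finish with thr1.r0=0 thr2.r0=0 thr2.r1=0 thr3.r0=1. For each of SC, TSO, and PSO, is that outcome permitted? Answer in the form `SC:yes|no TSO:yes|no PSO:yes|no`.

outcome vector order: (thr1.r0,thr2.r0,thr2.r1,thr3.r0)
SC (12): 0000; 0001; 0010; 0011; 0110; 0111; 1000; 1001; 1010; 1011; 1110; 1111
TSO (12): 0000; 0001; 0010; 0011; 0110; 0111; 1000; 1001; 1010; 1011; 1110; 1111
PSO (12): 0000; 0001; 0010; 0011; 0110; 0111; 1000; 1001; 1010; 1011; 1110; 1111
target 0001 ∈ {SC,TSO,PSO}

SC:yes TSO:yes PSO:yes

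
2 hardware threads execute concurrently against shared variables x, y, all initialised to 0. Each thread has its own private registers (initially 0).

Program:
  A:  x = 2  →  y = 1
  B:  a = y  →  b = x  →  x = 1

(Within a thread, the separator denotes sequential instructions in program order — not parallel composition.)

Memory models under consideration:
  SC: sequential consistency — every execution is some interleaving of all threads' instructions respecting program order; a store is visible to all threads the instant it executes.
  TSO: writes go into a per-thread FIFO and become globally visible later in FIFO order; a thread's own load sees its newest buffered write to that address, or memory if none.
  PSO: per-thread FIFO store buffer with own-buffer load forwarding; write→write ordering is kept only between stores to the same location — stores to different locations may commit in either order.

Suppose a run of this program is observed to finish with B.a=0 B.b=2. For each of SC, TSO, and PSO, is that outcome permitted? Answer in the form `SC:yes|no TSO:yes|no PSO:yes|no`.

outcome vector order: (B.a,B.b)
SC: 3 outcomes — {<0 0> <0 2> <1 2>}
TSO: 3 outcomes — {<0 0> <0 2> <1 2>}
PSO: 4 outcomes — {<0 0> <0 2> <1 0> <1 2>}
target <0 2> ∈ {SC,TSO,PSO}

SC:yes TSO:yes PSO:yes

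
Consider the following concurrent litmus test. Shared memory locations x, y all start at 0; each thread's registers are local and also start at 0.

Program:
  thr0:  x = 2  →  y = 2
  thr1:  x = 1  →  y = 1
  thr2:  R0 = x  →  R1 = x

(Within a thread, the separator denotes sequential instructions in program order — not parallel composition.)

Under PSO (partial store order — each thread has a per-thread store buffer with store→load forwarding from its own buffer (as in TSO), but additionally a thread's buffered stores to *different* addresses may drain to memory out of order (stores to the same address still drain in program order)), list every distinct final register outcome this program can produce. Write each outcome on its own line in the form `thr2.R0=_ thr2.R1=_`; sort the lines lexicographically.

outcome vector order: (thr2.R0,thr2.R1)
|PSO outcomes| = 7

thr2.R0=0 thr2.R1=0
thr2.R0=0 thr2.R1=1
thr2.R0=0 thr2.R1=2
thr2.R0=1 thr2.R1=1
thr2.R0=1 thr2.R1=2
thr2.R0=2 thr2.R1=1
thr2.R0=2 thr2.R1=2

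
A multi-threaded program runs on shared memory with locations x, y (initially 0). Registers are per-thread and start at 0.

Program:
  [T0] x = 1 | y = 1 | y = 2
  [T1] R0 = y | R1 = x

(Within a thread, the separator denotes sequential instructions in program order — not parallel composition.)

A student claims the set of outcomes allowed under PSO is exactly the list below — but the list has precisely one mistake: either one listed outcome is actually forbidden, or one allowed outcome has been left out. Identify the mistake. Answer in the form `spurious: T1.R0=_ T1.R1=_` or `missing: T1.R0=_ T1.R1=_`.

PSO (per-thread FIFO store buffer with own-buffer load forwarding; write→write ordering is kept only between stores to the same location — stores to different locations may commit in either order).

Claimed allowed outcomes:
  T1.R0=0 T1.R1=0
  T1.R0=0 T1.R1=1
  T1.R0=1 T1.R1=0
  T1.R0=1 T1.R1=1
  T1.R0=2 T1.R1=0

missing: T1.R0=2 T1.R1=1

outcome vector order: (T1.R0,T1.R1)
under PSO → (0,0), (0,1), (1,0), (1,1), (2,0), (2,1)
PSO∖claimed = {(2,1)}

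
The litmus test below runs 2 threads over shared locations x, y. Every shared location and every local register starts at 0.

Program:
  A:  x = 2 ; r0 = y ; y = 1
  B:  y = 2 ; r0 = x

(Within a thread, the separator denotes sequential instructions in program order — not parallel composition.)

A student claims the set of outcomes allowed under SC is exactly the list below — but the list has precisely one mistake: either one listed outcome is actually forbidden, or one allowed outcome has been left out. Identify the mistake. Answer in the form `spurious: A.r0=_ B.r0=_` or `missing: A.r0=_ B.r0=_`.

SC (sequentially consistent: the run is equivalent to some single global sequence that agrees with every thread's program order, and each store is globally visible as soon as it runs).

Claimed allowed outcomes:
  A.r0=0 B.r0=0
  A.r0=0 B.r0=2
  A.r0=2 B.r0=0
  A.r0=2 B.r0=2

spurious: A.r0=0 B.r0=0

outcome vector order: (A.r0,B.r0)
under SC → (0,2), (2,0), (2,2)
claimed∖SC = {(0,0)}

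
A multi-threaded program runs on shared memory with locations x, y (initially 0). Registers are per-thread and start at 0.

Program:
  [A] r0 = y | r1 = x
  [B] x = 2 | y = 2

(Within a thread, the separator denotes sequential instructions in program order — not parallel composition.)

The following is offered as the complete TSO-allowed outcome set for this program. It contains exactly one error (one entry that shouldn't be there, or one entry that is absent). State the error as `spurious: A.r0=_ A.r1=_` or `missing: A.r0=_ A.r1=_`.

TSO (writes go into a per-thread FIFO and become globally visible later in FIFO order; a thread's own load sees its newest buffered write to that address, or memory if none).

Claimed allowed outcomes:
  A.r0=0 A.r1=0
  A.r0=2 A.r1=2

missing: A.r0=0 A.r1=2

outcome vector order: (A.r0,A.r1)
TSO (3): (0,0) (0,2) (2,2)
TSO∖claimed = {(0,2)}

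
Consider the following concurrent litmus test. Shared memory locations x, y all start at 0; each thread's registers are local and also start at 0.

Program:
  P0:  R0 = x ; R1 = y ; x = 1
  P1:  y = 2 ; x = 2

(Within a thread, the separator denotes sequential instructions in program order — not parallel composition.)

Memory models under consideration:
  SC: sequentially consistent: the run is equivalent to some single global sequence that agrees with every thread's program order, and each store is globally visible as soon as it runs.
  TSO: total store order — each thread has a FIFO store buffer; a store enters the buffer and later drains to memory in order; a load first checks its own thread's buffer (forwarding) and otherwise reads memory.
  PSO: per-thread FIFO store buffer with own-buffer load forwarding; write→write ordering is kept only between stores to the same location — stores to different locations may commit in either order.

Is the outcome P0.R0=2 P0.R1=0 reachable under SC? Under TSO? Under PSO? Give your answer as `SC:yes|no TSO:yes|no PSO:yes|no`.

SC:no TSO:no PSO:yes

outcome vector order: (P0.R0,P0.R1)
SC: 3 outcomes — {<0 0> <0 2> <2 2>}
TSO: 3 outcomes — {<0 0> <0 2> <2 2>}
PSO: 4 outcomes — {<0 0> <0 2> <2 0> <2 2>}
target <2 0> ∈ {PSO}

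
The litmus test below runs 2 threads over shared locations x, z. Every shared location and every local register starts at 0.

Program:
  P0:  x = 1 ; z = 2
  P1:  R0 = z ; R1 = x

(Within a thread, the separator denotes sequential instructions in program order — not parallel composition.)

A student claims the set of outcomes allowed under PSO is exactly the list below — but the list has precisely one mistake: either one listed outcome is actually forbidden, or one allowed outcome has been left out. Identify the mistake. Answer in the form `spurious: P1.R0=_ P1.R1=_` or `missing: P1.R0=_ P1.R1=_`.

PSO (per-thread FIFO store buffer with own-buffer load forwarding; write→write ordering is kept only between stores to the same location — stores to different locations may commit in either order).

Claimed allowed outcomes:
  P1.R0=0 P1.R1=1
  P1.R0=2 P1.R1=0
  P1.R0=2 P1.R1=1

missing: P1.R0=0 P1.R1=0

outcome vector order: (P1.R0,P1.R1)
under PSO → <0 0> <0 1> <2 0> <2 1>
PSO∖claimed = {<0 0>}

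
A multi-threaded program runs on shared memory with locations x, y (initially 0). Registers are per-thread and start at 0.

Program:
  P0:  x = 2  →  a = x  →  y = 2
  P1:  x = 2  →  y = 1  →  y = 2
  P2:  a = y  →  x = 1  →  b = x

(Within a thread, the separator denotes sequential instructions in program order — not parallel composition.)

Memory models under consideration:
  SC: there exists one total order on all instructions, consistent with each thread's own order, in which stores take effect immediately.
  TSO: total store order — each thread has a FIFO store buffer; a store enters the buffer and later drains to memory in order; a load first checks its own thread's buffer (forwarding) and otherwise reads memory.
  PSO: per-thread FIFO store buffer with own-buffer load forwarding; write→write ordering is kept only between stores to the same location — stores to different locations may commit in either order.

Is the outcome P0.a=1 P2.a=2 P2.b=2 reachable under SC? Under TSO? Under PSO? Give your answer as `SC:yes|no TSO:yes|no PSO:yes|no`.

outcome vector order: (P0.a,P2.a,P2.b)
[SC] allowed = {(1,0,1), (1,0,2), (1,1,1), (1,2,1), (2,0,1), (2,0,2), (2,1,1), (2,1,2), (2,2,1), (2,2,2)}
[TSO] allowed = {(1,0,1), (1,0,2), (1,1,1), (1,2,1), (2,0,1), (2,0,2), (2,1,1), (2,1,2), (2,2,1), (2,2,2)}
[PSO] allowed = {(1,0,1), (1,0,2), (1,1,1), (1,1,2), (1,2,1), (1,2,2), (2,0,1), (2,0,2), (2,1,1), (2,1,2), (2,2,1), (2,2,2)}
target (1,2,2) ∈ {PSO}

SC:no TSO:no PSO:yes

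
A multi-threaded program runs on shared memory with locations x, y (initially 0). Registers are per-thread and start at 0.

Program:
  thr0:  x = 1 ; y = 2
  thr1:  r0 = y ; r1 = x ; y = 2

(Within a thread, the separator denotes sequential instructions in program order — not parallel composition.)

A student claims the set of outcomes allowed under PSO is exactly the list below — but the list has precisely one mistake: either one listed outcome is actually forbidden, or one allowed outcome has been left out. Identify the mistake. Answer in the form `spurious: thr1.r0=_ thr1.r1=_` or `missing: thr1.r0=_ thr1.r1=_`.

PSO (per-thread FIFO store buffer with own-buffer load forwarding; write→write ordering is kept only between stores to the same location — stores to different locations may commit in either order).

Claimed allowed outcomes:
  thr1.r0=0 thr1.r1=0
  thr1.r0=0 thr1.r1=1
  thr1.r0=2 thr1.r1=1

outcome vector order: (thr1.r0,thr1.r1)
[PSO] allowed = {<0 0>, <0 1>, <2 0>, <2 1>}
PSO∖claimed = {<2 0>}

missing: thr1.r0=2 thr1.r1=0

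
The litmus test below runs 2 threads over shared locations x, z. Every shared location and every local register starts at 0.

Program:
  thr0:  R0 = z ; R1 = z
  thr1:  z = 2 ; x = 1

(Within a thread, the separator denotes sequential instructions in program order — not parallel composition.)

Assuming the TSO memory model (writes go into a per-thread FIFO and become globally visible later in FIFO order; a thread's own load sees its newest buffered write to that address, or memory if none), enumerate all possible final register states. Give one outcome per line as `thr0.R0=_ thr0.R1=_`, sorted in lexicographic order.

outcome vector order: (thr0.R0,thr0.R1)
|TSO outcomes| = 3

thr0.R0=0 thr0.R1=0
thr0.R0=0 thr0.R1=2
thr0.R0=2 thr0.R1=2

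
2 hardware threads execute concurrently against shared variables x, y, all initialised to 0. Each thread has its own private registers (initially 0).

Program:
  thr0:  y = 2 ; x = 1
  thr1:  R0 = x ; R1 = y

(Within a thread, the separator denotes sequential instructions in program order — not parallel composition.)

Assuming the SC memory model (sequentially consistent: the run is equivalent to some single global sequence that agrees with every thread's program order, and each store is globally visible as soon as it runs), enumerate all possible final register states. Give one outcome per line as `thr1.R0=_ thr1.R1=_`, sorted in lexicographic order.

outcome vector order: (thr1.R0,thr1.R1)
|SC outcomes| = 3

thr1.R0=0 thr1.R1=0
thr1.R0=0 thr1.R1=2
thr1.R0=1 thr1.R1=2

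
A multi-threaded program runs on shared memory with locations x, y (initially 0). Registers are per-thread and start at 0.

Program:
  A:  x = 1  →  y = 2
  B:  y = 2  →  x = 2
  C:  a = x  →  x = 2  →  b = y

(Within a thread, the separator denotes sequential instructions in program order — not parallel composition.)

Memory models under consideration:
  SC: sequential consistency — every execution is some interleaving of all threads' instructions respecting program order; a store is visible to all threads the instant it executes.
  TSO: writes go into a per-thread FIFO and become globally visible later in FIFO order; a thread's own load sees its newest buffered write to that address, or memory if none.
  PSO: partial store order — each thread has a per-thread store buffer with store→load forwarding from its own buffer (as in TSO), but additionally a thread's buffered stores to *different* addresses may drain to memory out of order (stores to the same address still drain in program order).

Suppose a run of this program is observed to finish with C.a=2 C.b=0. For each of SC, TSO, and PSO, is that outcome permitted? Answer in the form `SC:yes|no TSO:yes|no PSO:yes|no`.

outcome vector order: (C.a,C.b)
SC: 5 outcomes — {(0,0) (0,2) (1,0) (1,2) (2,2)}
TSO: 5 outcomes — {(0,0) (0,2) (1,0) (1,2) (2,2)}
PSO: 6 outcomes — {(0,0) (0,2) (1,0) (1,2) (2,0) (2,2)}
target (2,0) ∈ {PSO}

SC:no TSO:no PSO:yes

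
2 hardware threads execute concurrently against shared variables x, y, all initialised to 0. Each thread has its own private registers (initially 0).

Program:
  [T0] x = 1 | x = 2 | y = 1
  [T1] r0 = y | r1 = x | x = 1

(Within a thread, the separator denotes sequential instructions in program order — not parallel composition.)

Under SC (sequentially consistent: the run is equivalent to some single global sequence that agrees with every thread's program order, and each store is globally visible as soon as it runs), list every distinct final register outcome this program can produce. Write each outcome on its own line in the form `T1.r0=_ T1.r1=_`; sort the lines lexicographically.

outcome vector order: (T1.r0,T1.r1)
|SC outcomes| = 4

T1.r0=0 T1.r1=0
T1.r0=0 T1.r1=1
T1.r0=0 T1.r1=2
T1.r0=1 T1.r1=2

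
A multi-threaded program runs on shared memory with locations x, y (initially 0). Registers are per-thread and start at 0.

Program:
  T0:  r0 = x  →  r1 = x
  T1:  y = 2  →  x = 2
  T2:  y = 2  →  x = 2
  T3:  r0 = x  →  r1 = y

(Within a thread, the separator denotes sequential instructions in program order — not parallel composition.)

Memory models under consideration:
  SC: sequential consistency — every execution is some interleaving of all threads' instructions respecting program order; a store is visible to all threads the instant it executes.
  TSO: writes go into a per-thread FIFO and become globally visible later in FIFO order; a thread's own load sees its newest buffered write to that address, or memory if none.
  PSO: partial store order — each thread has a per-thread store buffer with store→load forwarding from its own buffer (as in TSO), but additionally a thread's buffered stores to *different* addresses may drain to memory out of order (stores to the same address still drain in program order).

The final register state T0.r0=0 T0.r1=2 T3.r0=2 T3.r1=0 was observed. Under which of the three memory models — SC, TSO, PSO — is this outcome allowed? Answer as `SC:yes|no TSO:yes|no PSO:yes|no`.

outcome vector order: (T0.r0,T0.r1,T3.r0,T3.r1)
[SC] allowed = {(0,0,0,0); (0,0,0,2); (0,0,2,2); (0,2,0,0); (0,2,0,2); (0,2,2,2); (2,2,0,0); (2,2,0,2); (2,2,2,2)}
[TSO] allowed = {(0,0,0,0); (0,0,0,2); (0,0,2,2); (0,2,0,0); (0,2,0,2); (0,2,2,2); (2,2,0,0); (2,2,0,2); (2,2,2,2)}
[PSO] allowed = {(0,0,0,0); (0,0,0,2); (0,0,2,0); (0,0,2,2); (0,2,0,0); (0,2,0,2); (0,2,2,0); (0,2,2,2); (2,2,0,0); (2,2,0,2); (2,2,2,0); (2,2,2,2)}
target (0,2,2,0) ∈ {PSO}

SC:no TSO:no PSO:yes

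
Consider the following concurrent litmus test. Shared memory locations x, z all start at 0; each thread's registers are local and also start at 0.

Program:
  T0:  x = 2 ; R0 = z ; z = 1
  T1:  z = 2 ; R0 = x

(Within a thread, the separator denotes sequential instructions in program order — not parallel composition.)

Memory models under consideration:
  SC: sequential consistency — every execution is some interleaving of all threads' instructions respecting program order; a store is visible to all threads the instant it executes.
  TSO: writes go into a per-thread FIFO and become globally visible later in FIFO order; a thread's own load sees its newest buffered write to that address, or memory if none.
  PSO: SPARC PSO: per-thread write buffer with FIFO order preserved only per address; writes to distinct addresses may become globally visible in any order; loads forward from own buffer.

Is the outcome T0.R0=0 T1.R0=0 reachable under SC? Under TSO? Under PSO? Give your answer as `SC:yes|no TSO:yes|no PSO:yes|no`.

SC:no TSO:yes PSO:yes

outcome vector order: (T0.R0,T1.R0)
under SC → (0,2), (2,0), (2,2)
under TSO → (0,0), (0,2), (2,0), (2,2)
under PSO → (0,0), (0,2), (2,0), (2,2)
target (0,0) ∈ {TSO,PSO}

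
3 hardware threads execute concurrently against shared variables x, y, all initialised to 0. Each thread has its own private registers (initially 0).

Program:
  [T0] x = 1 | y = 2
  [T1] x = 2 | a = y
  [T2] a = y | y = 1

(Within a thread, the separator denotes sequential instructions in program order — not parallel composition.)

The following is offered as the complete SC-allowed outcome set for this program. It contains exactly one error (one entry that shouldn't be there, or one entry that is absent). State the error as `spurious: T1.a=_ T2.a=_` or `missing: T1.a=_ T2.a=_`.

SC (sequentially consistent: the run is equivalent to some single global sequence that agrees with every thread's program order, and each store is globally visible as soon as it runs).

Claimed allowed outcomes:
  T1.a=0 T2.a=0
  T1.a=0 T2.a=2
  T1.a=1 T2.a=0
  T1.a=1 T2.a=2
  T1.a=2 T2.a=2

outcome vector order: (T1.a,T2.a)
under SC → 0/0, 0/2, 1/0, 1/2, 2/0, 2/2
SC∖claimed = {2/0}

missing: T1.a=2 T2.a=0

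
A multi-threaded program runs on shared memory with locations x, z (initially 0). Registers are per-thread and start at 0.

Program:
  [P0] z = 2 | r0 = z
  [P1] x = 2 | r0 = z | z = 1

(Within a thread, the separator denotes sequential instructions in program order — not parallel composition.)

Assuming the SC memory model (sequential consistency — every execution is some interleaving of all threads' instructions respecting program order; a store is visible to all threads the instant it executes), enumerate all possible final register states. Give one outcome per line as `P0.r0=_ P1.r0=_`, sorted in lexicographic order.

P0.r0=1 P1.r0=0
P0.r0=1 P1.r0=2
P0.r0=2 P1.r0=0
P0.r0=2 P1.r0=2

outcome vector order: (P0.r0,P1.r0)
|SC outcomes| = 4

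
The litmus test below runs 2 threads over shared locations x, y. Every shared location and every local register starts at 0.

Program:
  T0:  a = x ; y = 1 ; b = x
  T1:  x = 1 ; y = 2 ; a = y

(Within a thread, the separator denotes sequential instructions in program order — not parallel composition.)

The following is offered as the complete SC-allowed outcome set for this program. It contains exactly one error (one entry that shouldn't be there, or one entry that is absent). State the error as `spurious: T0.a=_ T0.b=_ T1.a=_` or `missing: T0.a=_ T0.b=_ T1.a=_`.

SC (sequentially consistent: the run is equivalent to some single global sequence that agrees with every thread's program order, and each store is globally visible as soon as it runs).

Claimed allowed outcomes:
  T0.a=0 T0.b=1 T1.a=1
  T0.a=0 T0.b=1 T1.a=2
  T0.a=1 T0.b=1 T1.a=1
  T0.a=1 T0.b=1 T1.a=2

outcome vector order: (T0.a,T0.b,T1.a)
[SC] allowed = {002; 011; 012; 111; 112}
SC∖claimed = {002}

missing: T0.a=0 T0.b=0 T1.a=2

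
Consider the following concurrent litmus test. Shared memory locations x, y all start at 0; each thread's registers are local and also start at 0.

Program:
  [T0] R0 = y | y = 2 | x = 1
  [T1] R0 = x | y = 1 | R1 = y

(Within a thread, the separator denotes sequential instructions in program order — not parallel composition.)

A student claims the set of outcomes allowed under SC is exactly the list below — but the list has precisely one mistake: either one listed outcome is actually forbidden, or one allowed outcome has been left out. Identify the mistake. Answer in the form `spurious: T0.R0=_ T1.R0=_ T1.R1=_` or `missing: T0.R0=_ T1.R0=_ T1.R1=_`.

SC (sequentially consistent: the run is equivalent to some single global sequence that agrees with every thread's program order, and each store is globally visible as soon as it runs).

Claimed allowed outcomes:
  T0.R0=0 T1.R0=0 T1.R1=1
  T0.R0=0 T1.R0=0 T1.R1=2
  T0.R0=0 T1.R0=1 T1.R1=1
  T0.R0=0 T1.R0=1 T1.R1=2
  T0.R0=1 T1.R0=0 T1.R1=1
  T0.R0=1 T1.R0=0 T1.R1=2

spurious: T0.R0=0 T1.R0=1 T1.R1=2

outcome vector order: (T0.R0,T1.R0,T1.R1)
[SC] allowed = {<0 0 1>, <0 0 2>, <0 1 1>, <1 0 1>, <1 0 2>}
claimed∖SC = {<0 1 2>}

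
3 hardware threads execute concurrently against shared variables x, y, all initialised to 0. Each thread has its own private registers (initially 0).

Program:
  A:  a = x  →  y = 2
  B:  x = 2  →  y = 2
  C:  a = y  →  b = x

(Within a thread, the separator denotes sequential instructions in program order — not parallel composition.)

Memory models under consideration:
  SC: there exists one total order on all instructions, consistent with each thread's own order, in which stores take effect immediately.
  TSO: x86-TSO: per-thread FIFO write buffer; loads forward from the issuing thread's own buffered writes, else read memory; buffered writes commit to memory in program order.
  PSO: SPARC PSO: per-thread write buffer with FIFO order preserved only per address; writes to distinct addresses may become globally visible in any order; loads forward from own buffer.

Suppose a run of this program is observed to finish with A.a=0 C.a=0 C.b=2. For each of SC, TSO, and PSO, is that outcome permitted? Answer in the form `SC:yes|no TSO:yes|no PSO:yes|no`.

SC:yes TSO:yes PSO:yes

outcome vector order: (A.a,C.a,C.b)
SC (7): (0,0,0) (0,0,2) (0,2,0) (0,2,2) (2,0,0) (2,0,2) (2,2,2)
TSO (7): (0,0,0) (0,0,2) (0,2,0) (0,2,2) (2,0,0) (2,0,2) (2,2,2)
PSO (8): (0,0,0) (0,0,2) (0,2,0) (0,2,2) (2,0,0) (2,0,2) (2,2,0) (2,2,2)
target (0,0,2) ∈ {SC,TSO,PSO}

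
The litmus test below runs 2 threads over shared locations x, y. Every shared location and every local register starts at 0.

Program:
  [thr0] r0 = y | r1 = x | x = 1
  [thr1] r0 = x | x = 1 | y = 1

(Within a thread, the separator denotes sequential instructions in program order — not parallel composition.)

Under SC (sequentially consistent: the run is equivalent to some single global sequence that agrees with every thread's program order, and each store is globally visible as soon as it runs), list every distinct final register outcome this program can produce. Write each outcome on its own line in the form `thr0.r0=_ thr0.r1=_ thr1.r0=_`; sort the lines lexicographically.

thr0.r0=0 thr0.r1=0 thr1.r0=0
thr0.r0=0 thr0.r1=0 thr1.r0=1
thr0.r0=0 thr0.r1=1 thr1.r0=0
thr0.r0=1 thr0.r1=1 thr1.r0=0

outcome vector order: (thr0.r0,thr0.r1,thr1.r0)
|SC outcomes| = 4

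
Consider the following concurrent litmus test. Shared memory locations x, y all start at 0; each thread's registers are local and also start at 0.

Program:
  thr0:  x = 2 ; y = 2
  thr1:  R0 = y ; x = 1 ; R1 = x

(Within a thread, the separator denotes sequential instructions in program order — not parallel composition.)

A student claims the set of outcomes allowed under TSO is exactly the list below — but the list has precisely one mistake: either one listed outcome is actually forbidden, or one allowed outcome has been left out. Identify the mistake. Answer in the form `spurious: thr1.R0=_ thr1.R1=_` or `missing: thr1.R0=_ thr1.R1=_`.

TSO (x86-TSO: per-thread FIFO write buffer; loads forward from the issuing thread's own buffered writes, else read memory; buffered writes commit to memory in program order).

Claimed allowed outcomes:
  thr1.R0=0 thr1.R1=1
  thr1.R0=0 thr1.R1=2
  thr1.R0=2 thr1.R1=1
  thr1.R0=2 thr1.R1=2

spurious: thr1.R0=2 thr1.R1=2

outcome vector order: (thr1.R0,thr1.R1)
TSO: 3 outcomes — {<0 1>, <0 2>, <2 1>}
claimed∖TSO = {<2 2>}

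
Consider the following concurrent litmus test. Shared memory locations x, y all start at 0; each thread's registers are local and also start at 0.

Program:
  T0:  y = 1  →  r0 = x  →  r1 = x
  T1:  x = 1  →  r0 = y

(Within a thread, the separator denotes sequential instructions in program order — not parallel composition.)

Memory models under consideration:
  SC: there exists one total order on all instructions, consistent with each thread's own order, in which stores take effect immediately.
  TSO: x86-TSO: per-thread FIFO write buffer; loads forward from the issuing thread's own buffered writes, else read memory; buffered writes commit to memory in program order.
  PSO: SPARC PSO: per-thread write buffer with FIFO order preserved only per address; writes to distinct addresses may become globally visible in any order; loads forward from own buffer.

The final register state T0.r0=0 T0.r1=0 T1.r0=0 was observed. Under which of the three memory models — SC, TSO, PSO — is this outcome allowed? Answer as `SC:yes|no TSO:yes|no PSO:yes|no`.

SC:no TSO:yes PSO:yes

outcome vector order: (T0.r0,T0.r1,T1.r0)
SC: 4 outcomes — {<0 0 1>, <0 1 1>, <1 1 0>, <1 1 1>}
TSO: 6 outcomes — {<0 0 0>, <0 0 1>, <0 1 0>, <0 1 1>, <1 1 0>, <1 1 1>}
PSO: 6 outcomes — {<0 0 0>, <0 0 1>, <0 1 0>, <0 1 1>, <1 1 0>, <1 1 1>}
target <0 0 0> ∈ {TSO,PSO}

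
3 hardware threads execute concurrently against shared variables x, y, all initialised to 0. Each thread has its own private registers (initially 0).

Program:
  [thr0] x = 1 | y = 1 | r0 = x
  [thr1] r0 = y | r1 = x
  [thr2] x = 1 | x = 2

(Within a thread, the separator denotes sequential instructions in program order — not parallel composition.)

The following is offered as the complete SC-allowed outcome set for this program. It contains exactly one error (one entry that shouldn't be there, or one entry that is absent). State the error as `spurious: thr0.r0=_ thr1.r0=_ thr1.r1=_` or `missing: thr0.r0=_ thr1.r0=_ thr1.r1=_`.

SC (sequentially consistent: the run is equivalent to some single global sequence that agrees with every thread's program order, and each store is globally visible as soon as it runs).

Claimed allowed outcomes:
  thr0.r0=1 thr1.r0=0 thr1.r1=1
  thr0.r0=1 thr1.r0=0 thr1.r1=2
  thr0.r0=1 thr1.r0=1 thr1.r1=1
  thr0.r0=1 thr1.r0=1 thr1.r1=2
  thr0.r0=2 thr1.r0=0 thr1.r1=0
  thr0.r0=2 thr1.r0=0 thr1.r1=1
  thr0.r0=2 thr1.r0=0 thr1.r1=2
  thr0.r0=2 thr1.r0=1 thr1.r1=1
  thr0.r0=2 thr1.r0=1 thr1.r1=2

missing: thr0.r0=1 thr1.r0=0 thr1.r1=0

outcome vector order: (thr0.r0,thr1.r0,thr1.r1)
under SC → 100 101 102 111 112 200 201 202 211 212
SC∖claimed = {100}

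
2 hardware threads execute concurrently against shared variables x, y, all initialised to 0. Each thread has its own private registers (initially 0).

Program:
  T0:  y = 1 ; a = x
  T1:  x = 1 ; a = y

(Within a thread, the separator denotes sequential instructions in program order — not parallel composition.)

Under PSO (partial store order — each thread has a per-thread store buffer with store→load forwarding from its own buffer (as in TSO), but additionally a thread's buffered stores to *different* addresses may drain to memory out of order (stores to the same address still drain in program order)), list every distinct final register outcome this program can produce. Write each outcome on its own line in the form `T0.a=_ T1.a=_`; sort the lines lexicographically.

T0.a=0 T1.a=0
T0.a=0 T1.a=1
T0.a=1 T1.a=0
T0.a=1 T1.a=1

outcome vector order: (T0.a,T1.a)
|PSO outcomes| = 4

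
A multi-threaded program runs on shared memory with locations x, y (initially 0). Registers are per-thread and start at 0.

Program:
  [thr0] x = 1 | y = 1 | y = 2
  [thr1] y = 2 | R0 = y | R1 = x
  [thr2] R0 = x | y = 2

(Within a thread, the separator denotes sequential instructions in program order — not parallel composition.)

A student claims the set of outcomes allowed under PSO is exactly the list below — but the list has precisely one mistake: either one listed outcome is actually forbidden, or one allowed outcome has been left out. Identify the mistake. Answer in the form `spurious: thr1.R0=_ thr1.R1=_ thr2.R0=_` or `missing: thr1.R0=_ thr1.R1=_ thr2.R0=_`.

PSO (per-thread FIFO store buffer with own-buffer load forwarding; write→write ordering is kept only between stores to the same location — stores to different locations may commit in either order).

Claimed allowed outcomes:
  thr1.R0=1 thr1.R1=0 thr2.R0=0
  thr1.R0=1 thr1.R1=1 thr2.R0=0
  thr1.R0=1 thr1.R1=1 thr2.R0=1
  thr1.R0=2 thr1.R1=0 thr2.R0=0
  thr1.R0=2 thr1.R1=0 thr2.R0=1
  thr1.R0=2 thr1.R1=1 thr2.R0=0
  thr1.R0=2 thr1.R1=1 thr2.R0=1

missing: thr1.R0=1 thr1.R1=0 thr2.R0=1

outcome vector order: (thr1.R0,thr1.R1,thr2.R0)
[PSO] allowed = {100 101 110 111 200 201 210 211}
PSO∖claimed = {101}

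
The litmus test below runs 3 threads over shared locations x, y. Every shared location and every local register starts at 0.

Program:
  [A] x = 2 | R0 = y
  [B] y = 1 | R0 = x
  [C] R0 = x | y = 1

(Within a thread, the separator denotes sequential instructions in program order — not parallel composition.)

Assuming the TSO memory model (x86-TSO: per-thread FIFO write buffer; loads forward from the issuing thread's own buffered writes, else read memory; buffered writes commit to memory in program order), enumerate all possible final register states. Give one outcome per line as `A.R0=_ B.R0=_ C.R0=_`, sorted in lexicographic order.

outcome vector order: (A.R0,B.R0,C.R0)
|TSO outcomes| = 8

A.R0=0 B.R0=0 C.R0=0
A.R0=0 B.R0=0 C.R0=2
A.R0=0 B.R0=2 C.R0=0
A.R0=0 B.R0=2 C.R0=2
A.R0=1 B.R0=0 C.R0=0
A.R0=1 B.R0=0 C.R0=2
A.R0=1 B.R0=2 C.R0=0
A.R0=1 B.R0=2 C.R0=2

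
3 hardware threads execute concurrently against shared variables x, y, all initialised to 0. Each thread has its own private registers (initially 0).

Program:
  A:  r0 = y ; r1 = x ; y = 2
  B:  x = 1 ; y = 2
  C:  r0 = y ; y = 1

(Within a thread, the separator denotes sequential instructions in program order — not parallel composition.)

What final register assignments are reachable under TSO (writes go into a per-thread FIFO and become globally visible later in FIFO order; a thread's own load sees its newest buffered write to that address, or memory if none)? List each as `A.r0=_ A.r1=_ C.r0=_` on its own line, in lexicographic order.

outcome vector order: (A.r0,A.r1,C.r0)
|TSO outcomes| = 9

A.r0=0 A.r1=0 C.r0=0
A.r0=0 A.r1=0 C.r0=2
A.r0=0 A.r1=1 C.r0=0
A.r0=0 A.r1=1 C.r0=2
A.r0=1 A.r1=0 C.r0=0
A.r0=1 A.r1=1 C.r0=0
A.r0=1 A.r1=1 C.r0=2
A.r0=2 A.r1=1 C.r0=0
A.r0=2 A.r1=1 C.r0=2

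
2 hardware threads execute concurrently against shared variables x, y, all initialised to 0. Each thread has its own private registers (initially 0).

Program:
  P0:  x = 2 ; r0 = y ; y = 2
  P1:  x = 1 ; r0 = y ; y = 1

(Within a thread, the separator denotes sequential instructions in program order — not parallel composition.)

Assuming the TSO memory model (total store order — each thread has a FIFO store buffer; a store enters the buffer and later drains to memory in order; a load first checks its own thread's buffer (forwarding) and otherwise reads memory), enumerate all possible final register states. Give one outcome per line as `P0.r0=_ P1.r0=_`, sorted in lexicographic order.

P0.r0=0 P1.r0=0
P0.r0=0 P1.r0=2
P0.r0=1 P1.r0=0

outcome vector order: (P0.r0,P1.r0)
|TSO outcomes| = 3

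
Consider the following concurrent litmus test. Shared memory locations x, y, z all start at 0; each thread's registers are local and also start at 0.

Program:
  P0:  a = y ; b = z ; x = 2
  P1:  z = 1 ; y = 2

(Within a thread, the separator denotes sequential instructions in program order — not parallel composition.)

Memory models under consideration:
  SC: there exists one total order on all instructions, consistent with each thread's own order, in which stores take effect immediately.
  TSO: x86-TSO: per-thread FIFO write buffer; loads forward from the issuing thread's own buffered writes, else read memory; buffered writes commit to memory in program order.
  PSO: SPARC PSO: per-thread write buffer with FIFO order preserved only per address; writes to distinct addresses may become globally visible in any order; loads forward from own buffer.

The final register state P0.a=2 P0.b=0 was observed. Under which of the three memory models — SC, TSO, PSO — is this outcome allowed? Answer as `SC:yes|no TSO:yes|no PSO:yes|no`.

SC:no TSO:no PSO:yes

outcome vector order: (P0.a,P0.b)
SC: 3 outcomes — {(0,0) (0,1) (2,1)}
TSO: 3 outcomes — {(0,0) (0,1) (2,1)}
PSO: 4 outcomes — {(0,0) (0,1) (2,0) (2,1)}
target (2,0) ∈ {PSO}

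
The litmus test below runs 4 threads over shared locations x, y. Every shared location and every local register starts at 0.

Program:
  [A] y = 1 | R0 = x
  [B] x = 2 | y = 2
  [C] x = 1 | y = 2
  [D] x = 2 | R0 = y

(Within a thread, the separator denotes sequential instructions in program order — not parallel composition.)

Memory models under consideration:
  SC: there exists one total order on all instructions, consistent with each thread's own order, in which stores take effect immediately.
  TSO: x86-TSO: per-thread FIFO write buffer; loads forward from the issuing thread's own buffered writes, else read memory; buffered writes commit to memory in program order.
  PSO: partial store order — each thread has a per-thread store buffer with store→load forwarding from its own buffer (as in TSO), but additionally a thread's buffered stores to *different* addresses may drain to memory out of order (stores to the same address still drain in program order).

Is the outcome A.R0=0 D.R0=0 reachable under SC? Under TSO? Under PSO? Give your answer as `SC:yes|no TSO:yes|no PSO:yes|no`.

outcome vector order: (A.R0,D.R0)
SC (8): 0/1; 0/2; 1/0; 1/1; 1/2; 2/0; 2/1; 2/2
TSO (9): 0/0; 0/1; 0/2; 1/0; 1/1; 1/2; 2/0; 2/1; 2/2
PSO (9): 0/0; 0/1; 0/2; 1/0; 1/1; 1/2; 2/0; 2/1; 2/2
target 0/0 ∈ {TSO,PSO}

SC:no TSO:yes PSO:yes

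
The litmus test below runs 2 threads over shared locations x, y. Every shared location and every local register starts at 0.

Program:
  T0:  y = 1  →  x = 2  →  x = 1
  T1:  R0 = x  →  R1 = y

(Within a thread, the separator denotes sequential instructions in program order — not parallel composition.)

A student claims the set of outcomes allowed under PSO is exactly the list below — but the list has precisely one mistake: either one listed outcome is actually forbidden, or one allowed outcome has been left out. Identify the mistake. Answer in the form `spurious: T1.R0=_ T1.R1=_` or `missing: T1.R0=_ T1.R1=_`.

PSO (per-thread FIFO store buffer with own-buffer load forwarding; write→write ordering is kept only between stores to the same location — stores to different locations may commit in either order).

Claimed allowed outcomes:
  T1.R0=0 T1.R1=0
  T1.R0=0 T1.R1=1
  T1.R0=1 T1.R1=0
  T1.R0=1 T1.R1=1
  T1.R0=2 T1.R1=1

missing: T1.R0=2 T1.R1=0

outcome vector order: (T1.R0,T1.R1)
under PSO → 0/0 0/1 1/0 1/1 2/0 2/1
PSO∖claimed = {2/0}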